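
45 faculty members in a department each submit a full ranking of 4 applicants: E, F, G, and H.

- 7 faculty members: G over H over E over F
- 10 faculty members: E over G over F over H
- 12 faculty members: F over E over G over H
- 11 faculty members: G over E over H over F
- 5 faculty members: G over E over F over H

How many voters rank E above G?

Ballots ranking E above G: 10+12 = 22.
Ballots ranking G above E: 7+11+5 = 23.
So 22 of 45 voters prefer E to G.

22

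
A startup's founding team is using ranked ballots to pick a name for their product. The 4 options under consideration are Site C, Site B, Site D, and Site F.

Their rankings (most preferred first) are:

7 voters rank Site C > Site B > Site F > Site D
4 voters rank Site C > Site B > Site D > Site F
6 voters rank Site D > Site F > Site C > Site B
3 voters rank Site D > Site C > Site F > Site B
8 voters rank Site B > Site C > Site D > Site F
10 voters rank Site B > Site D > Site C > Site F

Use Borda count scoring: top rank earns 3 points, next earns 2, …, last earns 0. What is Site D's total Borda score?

Borda scores:
  Site C: 7·3 + 4·3 + 6·1 + 3·2 + 8·2 + 10·1 = 71
  Site B: 7·2 + 4·2 + 6·0 + 3·0 + 8·3 + 10·3 = 76
  Site D: 7·0 + 4·1 + 6·3 + 3·3 + 8·1 + 10·2 = 59
  Site F: 7·1 + 4·0 + 6·2 + 3·1 + 8·0 + 10·0 = 22

59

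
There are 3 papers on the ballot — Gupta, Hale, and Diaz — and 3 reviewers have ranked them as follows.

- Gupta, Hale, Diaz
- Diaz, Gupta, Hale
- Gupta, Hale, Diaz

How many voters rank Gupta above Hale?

3

Ballots ranking Gupta above Hale: 3.
Ballots ranking Hale above Gupta: 0.
So 3 of 3 voters prefer Gupta to Hale.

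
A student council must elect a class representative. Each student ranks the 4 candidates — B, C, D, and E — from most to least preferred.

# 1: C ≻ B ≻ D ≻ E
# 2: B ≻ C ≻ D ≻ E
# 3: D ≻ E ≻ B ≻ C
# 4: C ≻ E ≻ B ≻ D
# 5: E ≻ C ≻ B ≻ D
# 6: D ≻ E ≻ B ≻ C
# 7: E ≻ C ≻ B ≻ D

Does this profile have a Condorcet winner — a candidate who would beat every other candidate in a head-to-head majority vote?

No

Head-to-head results (7 voters total):
B vs C: C wins 4–3.
B vs D: B wins 5–2.
B vs E: E wins 5–2.
C vs D: C wins 5–2.
C vs E: E wins 4–3.
D vs E: D wins 4–3.
No candidate beats all others: B beats D beats E beats B, a majority cycle.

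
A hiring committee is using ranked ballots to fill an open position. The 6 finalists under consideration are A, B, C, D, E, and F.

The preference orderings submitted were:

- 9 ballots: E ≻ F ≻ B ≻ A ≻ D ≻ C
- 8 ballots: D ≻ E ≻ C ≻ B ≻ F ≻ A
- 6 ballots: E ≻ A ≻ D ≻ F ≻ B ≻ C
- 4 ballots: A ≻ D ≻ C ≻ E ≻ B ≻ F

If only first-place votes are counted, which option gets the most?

First-place vote totals:
  A: 4
  B: 0
  C: 0
  D: 8
  E: 15
  F: 0
E has the most first-place votes.

E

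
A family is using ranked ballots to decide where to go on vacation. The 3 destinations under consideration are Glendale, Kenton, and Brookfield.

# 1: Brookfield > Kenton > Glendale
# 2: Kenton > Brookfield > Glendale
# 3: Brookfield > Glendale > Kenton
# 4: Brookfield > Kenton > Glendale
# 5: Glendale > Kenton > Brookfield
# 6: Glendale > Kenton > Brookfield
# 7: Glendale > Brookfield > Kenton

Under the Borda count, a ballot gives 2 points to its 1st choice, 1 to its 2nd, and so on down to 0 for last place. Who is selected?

Brookfield

Borda scores:
  Glendale: 0 + 0 + 1 + 0 + 2 + 2 + 2 = 7
  Kenton: 1 + 2 + 0 + 1 + 1 + 1 + 0 = 6
  Brookfield: 2 + 1 + 2 + 2 + 0 + 0 + 1 = 8
Brookfield has the highest total.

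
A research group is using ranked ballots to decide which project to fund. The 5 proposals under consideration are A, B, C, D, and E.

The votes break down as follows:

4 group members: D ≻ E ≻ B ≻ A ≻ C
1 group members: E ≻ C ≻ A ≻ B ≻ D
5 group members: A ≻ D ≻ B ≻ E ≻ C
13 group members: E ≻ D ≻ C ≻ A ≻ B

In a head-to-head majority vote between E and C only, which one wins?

E

Ballots ranking E above C: 4+1+5+13 = 23.
Ballots ranking C above E: 0.
E wins the head-to-head, 23–0.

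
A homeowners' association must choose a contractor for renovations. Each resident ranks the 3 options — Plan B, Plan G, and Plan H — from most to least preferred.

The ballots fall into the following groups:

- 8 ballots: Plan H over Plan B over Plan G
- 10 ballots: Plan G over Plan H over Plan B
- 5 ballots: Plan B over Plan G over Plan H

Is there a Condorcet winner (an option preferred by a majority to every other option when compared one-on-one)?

No

Head-to-head results (23 voters total):
Plan B vs Plan G: Plan B wins 13–10.
Plan B vs Plan H: Plan H wins 18–5.
Plan G vs Plan H: Plan G wins 15–8.
No candidate beats all others: Plan B beats Plan G beats Plan H beats Plan B, a majority cycle.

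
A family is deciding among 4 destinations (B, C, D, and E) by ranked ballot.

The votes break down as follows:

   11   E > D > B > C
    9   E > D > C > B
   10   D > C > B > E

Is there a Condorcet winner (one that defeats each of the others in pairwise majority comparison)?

Yes

Head-to-head results (30 voters total):
B vs C: C wins 19–11.
B vs D: D wins 30–0.
B vs E: E wins 20–10.
C vs D: D wins 30–0.
C vs E: E wins 20–10.
D vs E: E wins 20–10.
E beats each rival — B (20–10), C (20–10), D (20–10) — so E is the Condorcet winner.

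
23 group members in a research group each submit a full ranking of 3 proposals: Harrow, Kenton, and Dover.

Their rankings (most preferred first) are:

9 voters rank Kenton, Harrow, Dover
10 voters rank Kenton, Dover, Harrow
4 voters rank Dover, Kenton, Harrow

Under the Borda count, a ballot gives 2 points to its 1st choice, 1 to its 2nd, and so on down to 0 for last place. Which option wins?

Borda scores:
  Harrow: 9·1 + 10·0 + 4·0 = 9
  Kenton: 9·2 + 10·2 + 4·1 = 42
  Dover: 9·0 + 10·1 + 4·2 = 18
Kenton has the highest total.

Kenton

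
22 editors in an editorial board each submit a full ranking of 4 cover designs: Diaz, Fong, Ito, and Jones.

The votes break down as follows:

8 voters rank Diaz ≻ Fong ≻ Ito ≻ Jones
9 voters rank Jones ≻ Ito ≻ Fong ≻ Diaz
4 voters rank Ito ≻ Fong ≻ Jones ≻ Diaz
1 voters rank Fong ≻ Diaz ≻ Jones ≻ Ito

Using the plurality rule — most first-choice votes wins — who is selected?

First-place vote totals:
  Diaz: 8
  Fong: 1
  Ito: 4
  Jones: 9
Jones has the most first-place votes.

Jones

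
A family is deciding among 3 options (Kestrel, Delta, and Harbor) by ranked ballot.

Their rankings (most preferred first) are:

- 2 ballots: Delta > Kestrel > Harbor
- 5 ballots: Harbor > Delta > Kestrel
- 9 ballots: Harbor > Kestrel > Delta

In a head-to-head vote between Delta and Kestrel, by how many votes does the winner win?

Ballots ranking Delta above Kestrel: 2+5 = 7.
Ballots ranking Kestrel above Delta: 9.
Kestrel wins 9–7, a margin of 2.

2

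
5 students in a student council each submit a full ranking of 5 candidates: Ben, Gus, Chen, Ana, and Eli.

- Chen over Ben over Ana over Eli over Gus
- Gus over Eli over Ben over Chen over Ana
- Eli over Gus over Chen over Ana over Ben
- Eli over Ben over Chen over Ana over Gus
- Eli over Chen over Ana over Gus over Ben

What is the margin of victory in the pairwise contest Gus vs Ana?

1

Ballots ranking Gus above Ana: 2.
Ballots ranking Ana above Gus: 3.
Ana wins 3–2, a margin of 1.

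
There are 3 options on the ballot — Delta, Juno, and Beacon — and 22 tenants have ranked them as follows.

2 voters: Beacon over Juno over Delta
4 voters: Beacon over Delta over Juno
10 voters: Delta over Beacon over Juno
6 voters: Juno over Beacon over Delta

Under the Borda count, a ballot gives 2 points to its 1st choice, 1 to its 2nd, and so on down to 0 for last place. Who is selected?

Beacon

Borda scores:
  Delta: 2·0 + 4·1 + 10·2 + 6·0 = 24
  Juno: 2·1 + 4·0 + 10·0 + 6·2 = 14
  Beacon: 2·2 + 4·2 + 10·1 + 6·1 = 28
Beacon has the highest total.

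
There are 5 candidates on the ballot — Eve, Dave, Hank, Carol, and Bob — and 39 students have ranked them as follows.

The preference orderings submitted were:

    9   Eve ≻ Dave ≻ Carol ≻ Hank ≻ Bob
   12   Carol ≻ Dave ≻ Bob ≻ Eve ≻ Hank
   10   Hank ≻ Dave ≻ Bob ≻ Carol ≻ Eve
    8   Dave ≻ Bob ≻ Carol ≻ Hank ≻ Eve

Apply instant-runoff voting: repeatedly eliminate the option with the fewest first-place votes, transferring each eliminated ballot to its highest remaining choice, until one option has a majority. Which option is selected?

Carol

Round 1: Carol 12, Hank 10, Eve 9, Dave 8, Bob 0. Bob has the fewest and is eliminated.
Round 2: Carol 12, Hank 10, Eve 9, Dave 8. Dave has the fewest and is eliminated.
Round 3: Carol 20, Hank 10, Eve 9. Carol has a majority.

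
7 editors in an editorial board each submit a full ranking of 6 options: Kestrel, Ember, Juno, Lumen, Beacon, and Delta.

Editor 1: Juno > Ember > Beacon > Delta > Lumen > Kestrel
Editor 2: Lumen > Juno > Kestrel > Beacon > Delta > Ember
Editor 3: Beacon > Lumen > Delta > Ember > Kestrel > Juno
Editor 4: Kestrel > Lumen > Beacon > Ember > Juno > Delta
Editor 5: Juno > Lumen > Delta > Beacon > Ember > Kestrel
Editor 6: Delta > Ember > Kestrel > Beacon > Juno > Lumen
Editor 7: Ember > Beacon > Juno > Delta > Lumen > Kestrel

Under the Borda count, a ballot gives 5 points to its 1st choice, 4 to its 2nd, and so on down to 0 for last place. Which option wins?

Beacon

Borda scores:
  Kestrel: 0 + 3 + 1 + 5 + 0 + 3 + 0 = 12
  Ember: 4 + 0 + 2 + 2 + 1 + 4 + 5 = 18
  Juno: 5 + 4 + 0 + 1 + 5 + 1 + 3 = 19
  Lumen: 1 + 5 + 4 + 4 + 4 + 0 + 1 = 19
  Beacon: 3 + 2 + 5 + 3 + 2 + 2 + 4 = 21
  Delta: 2 + 1 + 3 + 0 + 3 + 5 + 2 = 16
Beacon has the highest total.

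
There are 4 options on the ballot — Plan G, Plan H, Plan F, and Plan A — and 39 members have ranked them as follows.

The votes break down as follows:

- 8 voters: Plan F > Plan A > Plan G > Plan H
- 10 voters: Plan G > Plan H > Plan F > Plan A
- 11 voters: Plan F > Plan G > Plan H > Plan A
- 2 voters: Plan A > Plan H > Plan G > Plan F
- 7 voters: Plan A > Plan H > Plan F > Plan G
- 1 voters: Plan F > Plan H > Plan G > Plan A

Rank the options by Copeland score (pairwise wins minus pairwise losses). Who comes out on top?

Plan F

Pairwise results:
  Plan G vs Plan H: Plan G wins 29–10.
  Plan G vs Plan F: Plan F wins 27–12.
  Plan G vs Plan A: Plan G wins 22–17.
  Plan H vs Plan F: Plan F wins 20–19.
  Plan H vs Plan A: Plan H wins 22–17.
  Plan F vs Plan A: Plan F wins 30–9.
Copeland scores (wins − losses):
  Plan G: 2 − 1 = 1
  Plan H: 1 − 2 = -1
  Plan F: 3 − 0 = 3
  Plan A: 0 − 3 = -3
Plan F has the best Copeland score.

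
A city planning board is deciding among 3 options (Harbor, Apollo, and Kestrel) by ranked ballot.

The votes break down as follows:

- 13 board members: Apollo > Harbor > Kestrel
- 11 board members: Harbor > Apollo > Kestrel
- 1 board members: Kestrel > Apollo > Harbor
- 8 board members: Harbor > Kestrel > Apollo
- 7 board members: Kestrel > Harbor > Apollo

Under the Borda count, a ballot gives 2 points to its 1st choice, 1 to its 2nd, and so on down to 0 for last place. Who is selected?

Harbor

Borda scores:
  Harbor: 13·1 + 11·2 + 0 + 8·2 + 7·1 = 58
  Apollo: 13·2 + 11·1 + 1 + 8·0 + 7·0 = 38
  Kestrel: 13·0 + 11·0 + 2 + 8·1 + 7·2 = 24
Harbor has the highest total.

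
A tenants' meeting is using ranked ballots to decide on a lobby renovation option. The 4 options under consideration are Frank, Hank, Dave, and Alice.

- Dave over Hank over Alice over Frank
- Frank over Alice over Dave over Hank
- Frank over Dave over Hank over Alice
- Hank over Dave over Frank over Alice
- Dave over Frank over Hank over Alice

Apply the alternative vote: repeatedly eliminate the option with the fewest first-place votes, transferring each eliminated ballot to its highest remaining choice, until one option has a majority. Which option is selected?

Dave

Round 1: Frank 2, Dave 2, Hank 1, Alice 0. Alice has the fewest and is eliminated.
Round 2: Frank 2, Dave 2, Hank 1. Hank has the fewest and is eliminated.
Round 3: Dave 3, Frank 2. Dave has a majority.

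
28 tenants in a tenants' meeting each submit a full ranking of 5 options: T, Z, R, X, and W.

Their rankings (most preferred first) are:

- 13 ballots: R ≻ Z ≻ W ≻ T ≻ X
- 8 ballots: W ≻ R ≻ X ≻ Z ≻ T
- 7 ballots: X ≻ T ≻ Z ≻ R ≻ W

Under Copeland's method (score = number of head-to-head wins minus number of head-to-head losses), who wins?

R

Pairwise results:
  T vs Z: Z wins 21–7.
  T vs R: R wins 21–7.
  T vs X: X wins 15–13.
  T vs W: W wins 21–7.
  Z vs R: R wins 21–7.
  Z vs X: X wins 15–13.
  Z vs W: Z wins 20–8.
  R vs X: R wins 21–7.
  R vs W: R wins 20–8.
  X vs W: W wins 21–7.
Copeland scores (wins − losses):
  T: 0 − 4 = -4
  Z: 2 − 2 = 0
  R: 4 − 0 = 4
  X: 2 − 2 = 0
  W: 2 − 2 = 0
R has the best Copeland score.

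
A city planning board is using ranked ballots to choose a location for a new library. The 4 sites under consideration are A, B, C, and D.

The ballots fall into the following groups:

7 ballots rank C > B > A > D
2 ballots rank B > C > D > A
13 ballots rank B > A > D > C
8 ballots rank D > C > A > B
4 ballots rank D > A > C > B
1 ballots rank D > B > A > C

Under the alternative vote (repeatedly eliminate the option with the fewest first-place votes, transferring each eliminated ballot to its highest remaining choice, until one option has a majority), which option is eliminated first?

Round 1: B 15, D 13, C 7, A 0. A has the fewest and is eliminated.
Round 2: B 15, D 13, C 7. C has the fewest and is eliminated.
Round 3: B 22, D 13. B has a majority.

A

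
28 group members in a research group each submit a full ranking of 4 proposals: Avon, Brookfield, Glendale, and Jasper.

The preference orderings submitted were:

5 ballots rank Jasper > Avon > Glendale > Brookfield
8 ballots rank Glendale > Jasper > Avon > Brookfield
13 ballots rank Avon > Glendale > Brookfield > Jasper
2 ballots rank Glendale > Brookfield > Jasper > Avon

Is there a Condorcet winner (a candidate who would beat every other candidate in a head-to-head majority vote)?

Head-to-head results (28 voters total):
Avon vs Brookfield: Avon wins 26–2.
Avon vs Glendale: Avon wins 18–10.
Avon vs Jasper: Jasper wins 15–13.
Brookfield vs Glendale: Glendale wins 28–0.
Brookfield vs Jasper: Brookfield wins 15–13.
Glendale vs Jasper: Glendale wins 23–5.
No candidate beats all others: Avon beats Brookfield beats Jasper beats Avon, a majority cycle.

No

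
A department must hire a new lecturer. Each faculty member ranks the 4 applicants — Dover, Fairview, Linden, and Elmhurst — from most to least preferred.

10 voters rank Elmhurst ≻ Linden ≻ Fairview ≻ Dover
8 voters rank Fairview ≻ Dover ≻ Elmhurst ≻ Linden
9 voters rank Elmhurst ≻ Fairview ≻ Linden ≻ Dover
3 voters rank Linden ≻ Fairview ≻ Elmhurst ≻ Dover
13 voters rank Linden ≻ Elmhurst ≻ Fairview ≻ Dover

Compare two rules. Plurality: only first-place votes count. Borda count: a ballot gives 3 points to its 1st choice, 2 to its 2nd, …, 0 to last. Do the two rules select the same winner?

Yes

Plurality first-place counts: Dover 0, Fairview 8, Linden 16, Elmhurst 19 → Elmhurst.
Borda totals: Dover 16, Fairview 71, Linden 77, Elmhurst 94 → Elmhurst.
The two rules agree on Elmhurst.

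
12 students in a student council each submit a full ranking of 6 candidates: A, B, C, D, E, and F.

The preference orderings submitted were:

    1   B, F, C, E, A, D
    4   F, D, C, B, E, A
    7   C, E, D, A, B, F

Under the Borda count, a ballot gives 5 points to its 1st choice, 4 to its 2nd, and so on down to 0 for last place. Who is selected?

C

Borda scores:
  A: 1 + 4·0 + 7·2 = 15
  B: 5 + 4·2 + 7·1 = 20
  C: 3 + 4·3 + 7·5 = 50
  D: 0 + 4·4 + 7·3 = 37
  E: 2 + 4·1 + 7·4 = 34
  F: 4 + 4·5 + 7·0 = 24
C has the highest total.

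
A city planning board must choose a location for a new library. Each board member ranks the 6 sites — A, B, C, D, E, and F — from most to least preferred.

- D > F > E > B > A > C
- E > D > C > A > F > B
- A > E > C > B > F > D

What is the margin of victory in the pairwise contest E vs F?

1

Ballots ranking E above F: 2.
Ballots ranking F above E: 1.
E wins 2–1, a margin of 1.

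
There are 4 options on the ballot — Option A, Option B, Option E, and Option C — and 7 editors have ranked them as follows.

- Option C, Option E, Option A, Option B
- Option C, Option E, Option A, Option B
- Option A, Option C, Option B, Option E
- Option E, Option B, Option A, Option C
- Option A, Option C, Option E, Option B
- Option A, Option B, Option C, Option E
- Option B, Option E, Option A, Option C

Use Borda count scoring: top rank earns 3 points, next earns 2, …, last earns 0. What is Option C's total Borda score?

Borda scores:
  Option A: 1 + 1 + 3 + 1 + 3 + 3 + 1 = 13
  Option B: 0 + 0 + 1 + 2 + 0 + 2 + 3 = 8
  Option E: 2 + 2 + 0 + 3 + 1 + 0 + 2 = 10
  Option C: 3 + 3 + 2 + 0 + 2 + 1 + 0 = 11

11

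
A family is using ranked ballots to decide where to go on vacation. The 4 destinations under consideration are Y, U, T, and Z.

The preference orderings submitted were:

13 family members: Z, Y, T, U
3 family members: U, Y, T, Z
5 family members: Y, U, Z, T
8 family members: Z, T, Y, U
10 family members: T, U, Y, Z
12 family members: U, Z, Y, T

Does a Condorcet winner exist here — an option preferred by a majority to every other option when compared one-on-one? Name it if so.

None — there is no Condorcet winner

Head-to-head results (51 voters total):
Y vs U: Y wins 26–25.
Y vs T: Y wins 33–18.
Y vs Z: Z wins 33–18.
U vs T: T wins 31–20.
U vs Z: U wins 30–21.
T vs Z: Z wins 38–13.
No candidate beats all others: Y beats U beats Z beats Y, a majority cycle.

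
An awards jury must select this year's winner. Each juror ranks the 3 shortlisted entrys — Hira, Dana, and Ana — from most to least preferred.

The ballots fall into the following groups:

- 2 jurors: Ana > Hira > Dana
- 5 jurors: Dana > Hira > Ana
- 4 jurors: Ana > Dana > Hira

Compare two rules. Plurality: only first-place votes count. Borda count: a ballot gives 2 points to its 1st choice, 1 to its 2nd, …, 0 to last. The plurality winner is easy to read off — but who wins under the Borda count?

Dana

Plurality first-place counts: Hira 0, Dana 5, Ana 6 → Ana.
Borda totals: Hira 7, Dana 14, Ana 12 → Dana.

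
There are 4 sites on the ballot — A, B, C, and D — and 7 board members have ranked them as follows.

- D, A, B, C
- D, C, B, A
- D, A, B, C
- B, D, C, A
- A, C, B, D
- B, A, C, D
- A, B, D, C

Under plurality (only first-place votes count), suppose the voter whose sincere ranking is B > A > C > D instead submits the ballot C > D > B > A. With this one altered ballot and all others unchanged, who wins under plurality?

D

First-place totals with the altered ballot: A 2, B 1, C 1, D 3.
The winner is unchanged: still D.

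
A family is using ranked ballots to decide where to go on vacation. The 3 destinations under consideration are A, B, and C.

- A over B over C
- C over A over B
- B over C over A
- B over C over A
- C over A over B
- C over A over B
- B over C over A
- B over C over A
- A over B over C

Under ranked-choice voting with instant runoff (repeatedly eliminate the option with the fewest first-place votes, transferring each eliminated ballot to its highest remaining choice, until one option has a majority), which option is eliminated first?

A

Round 1: B 4, C 3, A 2. A has the fewest and is eliminated.
Round 2: B 6, C 3. B has a majority.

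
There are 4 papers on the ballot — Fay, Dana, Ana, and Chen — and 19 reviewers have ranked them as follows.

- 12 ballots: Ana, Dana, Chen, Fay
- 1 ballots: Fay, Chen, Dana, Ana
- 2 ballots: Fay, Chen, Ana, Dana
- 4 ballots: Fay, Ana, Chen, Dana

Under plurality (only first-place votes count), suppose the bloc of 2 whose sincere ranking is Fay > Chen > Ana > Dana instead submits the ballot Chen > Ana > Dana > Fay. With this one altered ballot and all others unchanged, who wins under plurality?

First-place totals with the altered ballot: Fay 5, Dana 0, Ana 12, Chen 2.
The winner is unchanged: still Ana.

Ana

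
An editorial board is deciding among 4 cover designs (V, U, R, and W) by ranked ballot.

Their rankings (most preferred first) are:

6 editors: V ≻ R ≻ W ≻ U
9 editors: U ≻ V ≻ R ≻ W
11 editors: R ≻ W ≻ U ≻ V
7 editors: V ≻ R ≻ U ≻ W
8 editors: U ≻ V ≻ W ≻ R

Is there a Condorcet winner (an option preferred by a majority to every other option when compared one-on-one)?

No

Head-to-head results (41 voters total):
V vs U: U wins 28–13.
V vs R: V wins 30–11.
V vs W: V wins 30–11.
U vs R: R wins 24–17.
U vs W: U wins 24–17.
R vs W: R wins 33–8.
No candidate beats all others: V beats R beats U beats V, a majority cycle.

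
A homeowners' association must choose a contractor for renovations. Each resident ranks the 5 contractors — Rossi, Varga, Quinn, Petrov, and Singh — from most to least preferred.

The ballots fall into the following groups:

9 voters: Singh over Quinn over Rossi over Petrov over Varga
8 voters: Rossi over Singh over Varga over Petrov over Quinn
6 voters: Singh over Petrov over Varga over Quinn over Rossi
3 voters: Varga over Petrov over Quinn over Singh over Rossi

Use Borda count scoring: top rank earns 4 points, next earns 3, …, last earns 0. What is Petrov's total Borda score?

44

Borda scores:
  Rossi: 9·2 + 8·4 + 6·0 + 3·0 = 50
  Varga: 9·0 + 8·2 + 6·2 + 3·4 = 40
  Quinn: 9·3 + 8·0 + 6·1 + 3·2 = 39
  Petrov: 9·1 + 8·1 + 6·3 + 3·3 = 44
  Singh: 9·4 + 8·3 + 6·4 + 3·1 = 87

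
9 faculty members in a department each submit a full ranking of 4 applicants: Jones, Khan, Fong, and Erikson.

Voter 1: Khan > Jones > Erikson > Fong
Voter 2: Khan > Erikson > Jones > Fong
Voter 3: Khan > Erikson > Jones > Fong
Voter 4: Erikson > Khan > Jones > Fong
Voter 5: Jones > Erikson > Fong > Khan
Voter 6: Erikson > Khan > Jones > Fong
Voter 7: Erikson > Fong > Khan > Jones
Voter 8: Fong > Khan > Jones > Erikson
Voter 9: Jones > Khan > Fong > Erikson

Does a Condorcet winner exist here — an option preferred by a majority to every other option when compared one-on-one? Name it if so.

Khan

Head-to-head results (9 voters total):
Jones vs Khan: Khan wins 7–2.
Jones vs Fong: Jones wins 7–2.
Jones vs Erikson: Erikson wins 5–4.
Khan vs Fong: Khan wins 6–3.
Khan vs Erikson: Khan wins 5–4.
Fong vs Erikson: Erikson wins 7–2.
Khan beats each rival — Jones (7–2), Fong (6–3), Erikson (5–4) — so Khan is the Condorcet winner.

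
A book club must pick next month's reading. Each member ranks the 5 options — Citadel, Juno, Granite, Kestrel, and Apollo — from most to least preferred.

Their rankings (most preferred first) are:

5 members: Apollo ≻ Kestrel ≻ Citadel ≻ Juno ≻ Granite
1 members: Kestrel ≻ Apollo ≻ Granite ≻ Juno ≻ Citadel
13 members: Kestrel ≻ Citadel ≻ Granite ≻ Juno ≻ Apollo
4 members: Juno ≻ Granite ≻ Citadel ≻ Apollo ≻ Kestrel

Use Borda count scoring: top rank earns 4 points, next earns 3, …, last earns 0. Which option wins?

Kestrel

Borda scores:
  Citadel: 5·2 + 0 + 13·3 + 4·2 = 57
  Juno: 5·1 + 1 + 13·1 + 4·4 = 35
  Granite: 5·0 + 2 + 13·2 + 4·3 = 40
  Kestrel: 5·3 + 4 + 13·4 + 4·0 = 71
  Apollo: 5·4 + 3 + 13·0 + 4·1 = 27
Kestrel has the highest total.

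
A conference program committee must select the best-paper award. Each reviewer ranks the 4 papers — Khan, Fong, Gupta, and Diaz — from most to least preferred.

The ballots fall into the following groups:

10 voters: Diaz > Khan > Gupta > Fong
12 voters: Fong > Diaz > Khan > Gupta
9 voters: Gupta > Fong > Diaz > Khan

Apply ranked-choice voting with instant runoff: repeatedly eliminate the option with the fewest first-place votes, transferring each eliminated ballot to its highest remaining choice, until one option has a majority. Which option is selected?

Fong

Round 1: Fong 12, Diaz 10, Gupta 9, Khan 0. Khan has the fewest and is eliminated.
Round 2: Fong 12, Diaz 10, Gupta 9. Gupta has the fewest and is eliminated.
Round 3: Fong 21, Diaz 10. Fong has a majority.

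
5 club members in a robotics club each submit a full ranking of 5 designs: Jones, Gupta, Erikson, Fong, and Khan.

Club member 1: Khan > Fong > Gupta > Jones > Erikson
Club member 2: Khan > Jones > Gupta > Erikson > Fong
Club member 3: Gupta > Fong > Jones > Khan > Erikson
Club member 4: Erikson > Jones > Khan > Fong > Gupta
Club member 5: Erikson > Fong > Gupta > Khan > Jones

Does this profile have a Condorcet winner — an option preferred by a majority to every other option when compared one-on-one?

Yes

Head-to-head results (5 voters total):
Jones vs Gupta: Gupta wins 3–2.
Jones vs Erikson: Jones wins 3–2.
Jones vs Fong: Fong wins 3–2.
Jones vs Khan: Khan wins 3–2.
Gupta vs Erikson: Gupta wins 3–2.
Gupta vs Fong: Fong wins 3–2.
Gupta vs Khan: Khan wins 3–2.
Erikson vs Fong: Erikson wins 3–2.
Erikson vs Khan: Khan wins 3–2.
Fong vs Khan: Khan wins 3–2.
Khan beats each rival — Jones (3–2), Gupta (3–2), Erikson (3–2), Fong (3–2) — so Khan is the Condorcet winner.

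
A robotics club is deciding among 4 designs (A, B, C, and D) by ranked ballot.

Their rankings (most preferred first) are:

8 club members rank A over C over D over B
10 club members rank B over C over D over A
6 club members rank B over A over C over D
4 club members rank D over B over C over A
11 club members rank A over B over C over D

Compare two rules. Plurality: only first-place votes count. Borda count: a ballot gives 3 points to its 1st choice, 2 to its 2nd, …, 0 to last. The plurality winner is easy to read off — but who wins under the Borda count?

B

Plurality first-place counts: A 19, B 16, C 0, D 4 → A.
Borda totals: A 69, B 78, C 57, D 30 → B.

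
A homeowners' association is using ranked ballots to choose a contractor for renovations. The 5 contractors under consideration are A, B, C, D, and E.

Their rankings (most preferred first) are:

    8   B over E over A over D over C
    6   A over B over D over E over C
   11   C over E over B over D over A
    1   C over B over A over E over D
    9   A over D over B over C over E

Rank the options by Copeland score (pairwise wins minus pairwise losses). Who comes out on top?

B

Pairwise results:
  A vs B: B wins 20–15.
  A vs C: A wins 23–12.
  A vs D: A wins 24–11.
  A vs E: E wins 19–16.
  B vs C: B wins 23–12.
  B vs D: B wins 26–9.
  B vs E: B wins 24–11.
  C vs D: D wins 23–12.
  C vs E: C wins 21–14.
  D vs E: E wins 20–15.
Copeland scores (wins − losses):
  A: 2 − 2 = 0
  B: 4 − 0 = 4
  C: 1 − 3 = -2
  D: 1 − 3 = -2
  E: 2 − 2 = 0
B has the best Copeland score.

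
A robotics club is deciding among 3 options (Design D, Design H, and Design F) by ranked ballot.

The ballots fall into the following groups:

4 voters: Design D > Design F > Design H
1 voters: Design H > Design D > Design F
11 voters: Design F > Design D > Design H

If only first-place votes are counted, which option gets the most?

First-place vote totals:
  Design D: 4
  Design H: 1
  Design F: 11
Design F has the most first-place votes.

Design F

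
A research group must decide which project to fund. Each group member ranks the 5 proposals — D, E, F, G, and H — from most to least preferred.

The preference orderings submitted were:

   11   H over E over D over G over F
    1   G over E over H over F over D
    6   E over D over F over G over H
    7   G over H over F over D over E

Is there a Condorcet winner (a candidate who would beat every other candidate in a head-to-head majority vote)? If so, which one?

Head-to-head results (25 voters total):
D vs E: E wins 18–7.
D vs F: D wins 17–8.
D vs G: D wins 17–8.
D vs H: H wins 19–6.
E vs F: E wins 18–7.
E vs G: E wins 17–8.
E vs H: H wins 18–7.
F vs G: G wins 19–6.
F vs H: H wins 19–6.
G vs H: G wins 14–11.
No candidate beats all others: D beats G beats H beats D, a majority cycle.

None — there is no Condorcet winner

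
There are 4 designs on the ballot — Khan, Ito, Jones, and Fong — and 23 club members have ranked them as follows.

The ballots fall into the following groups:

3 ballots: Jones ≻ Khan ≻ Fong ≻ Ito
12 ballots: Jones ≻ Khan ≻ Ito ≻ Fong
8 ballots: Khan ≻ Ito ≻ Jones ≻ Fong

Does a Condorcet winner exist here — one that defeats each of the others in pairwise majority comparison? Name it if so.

Head-to-head results (23 voters total):
Khan vs Ito: Khan wins 23–0.
Khan vs Jones: Jones wins 15–8.
Khan vs Fong: Khan wins 23–0.
Ito vs Jones: Jones wins 15–8.
Ito vs Fong: Ito wins 20–3.
Jones vs Fong: Jones wins 23–0.
Jones beats each rival — Khan (15–8), Ito (15–8), Fong (23–0) — so Jones is the Condorcet winner.

Jones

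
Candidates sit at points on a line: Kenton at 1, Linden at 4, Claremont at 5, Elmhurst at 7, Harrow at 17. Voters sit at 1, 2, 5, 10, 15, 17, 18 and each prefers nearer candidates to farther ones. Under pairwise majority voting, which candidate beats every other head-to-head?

Elmhurst

With single-peaked preferences on a line, the Condorcet winner is the candidate closest to the median voter.
The median voter (position 10) is closest to Elmhurst at 7.
Check: Elmhurst vs Claremont — voters closer to Elmhurst: 4 of 7.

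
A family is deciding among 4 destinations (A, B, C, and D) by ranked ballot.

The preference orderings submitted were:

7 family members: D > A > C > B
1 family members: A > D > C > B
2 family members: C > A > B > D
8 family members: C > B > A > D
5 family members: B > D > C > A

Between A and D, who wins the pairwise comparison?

Ballots ranking A above D: 1+2+8 = 11.
Ballots ranking D above A: 7+5 = 12.
D wins the head-to-head, 12–11.

D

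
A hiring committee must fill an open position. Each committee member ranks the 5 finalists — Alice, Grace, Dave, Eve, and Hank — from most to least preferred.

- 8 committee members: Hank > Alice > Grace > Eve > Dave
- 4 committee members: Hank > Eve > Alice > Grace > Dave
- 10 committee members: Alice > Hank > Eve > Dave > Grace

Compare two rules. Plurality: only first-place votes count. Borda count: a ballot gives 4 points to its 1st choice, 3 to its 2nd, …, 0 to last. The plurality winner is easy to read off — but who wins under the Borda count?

Hank

Plurality first-place counts: Alice 10, Grace 0, Dave 0, Eve 0, Hank 12 → Hank.
Borda totals: Alice 72, Grace 20, Dave 10, Eve 40, Hank 78 → Hank.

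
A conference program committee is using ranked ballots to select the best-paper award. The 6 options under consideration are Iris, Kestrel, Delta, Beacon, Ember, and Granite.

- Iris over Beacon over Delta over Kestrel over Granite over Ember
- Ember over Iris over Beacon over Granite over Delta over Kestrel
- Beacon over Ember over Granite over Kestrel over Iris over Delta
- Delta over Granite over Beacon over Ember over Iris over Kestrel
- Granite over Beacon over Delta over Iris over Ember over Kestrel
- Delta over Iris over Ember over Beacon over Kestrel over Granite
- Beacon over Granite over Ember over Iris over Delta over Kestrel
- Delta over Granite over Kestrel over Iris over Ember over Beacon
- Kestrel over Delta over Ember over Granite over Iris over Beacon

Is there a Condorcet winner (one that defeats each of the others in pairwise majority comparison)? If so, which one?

Head-to-head results (9 voters total):
Iris vs Kestrel: Iris wins 6–3.
Iris vs Delta: Delta wins 5–4.
Iris vs Beacon: Iris wins 5–4.
Iris vs Ember: Ember wins 5–4.
Iris vs Granite: Granite wins 6–3.
Kestrel vs Delta: Delta wins 7–2.
Kestrel vs Beacon: Beacon wins 7–2.
Kestrel vs Ember: Ember wins 6–3.
Kestrel vs Granite: Granite wins 6–3.
Delta vs Beacon: Beacon wins 5–4.
Delta vs Ember: Delta wins 6–3.
Delta vs Granite: Delta wins 5–4.
Beacon vs Ember: Beacon wins 5–4.
Beacon vs Granite: Beacon wins 5–4.
Ember vs Granite: Granite wins 5–4.
No candidate beats all others: Iris beats Beacon beats Delta beats Iris, a majority cycle.

No Condorcet winner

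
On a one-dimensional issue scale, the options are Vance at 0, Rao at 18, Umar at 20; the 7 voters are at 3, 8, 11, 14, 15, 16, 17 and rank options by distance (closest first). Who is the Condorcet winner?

Rao

With single-peaked preferences on a line, the Condorcet winner is the candidate closest to the median voter.
The median voter (position 14) is closest to Rao at 18.
Check: Rao vs Umar — voters closer to Rao: 7 of 7.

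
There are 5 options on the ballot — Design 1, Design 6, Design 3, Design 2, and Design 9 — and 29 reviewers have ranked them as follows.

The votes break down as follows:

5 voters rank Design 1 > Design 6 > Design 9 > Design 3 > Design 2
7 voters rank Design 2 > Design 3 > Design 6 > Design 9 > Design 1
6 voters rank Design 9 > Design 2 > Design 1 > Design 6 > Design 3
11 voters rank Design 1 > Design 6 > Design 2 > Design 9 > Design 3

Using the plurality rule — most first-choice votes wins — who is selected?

Design 1

First-place vote totals:
  Design 1: 16
  Design 6: 0
  Design 3: 0
  Design 2: 7
  Design 9: 6
Design 1 has the most first-place votes.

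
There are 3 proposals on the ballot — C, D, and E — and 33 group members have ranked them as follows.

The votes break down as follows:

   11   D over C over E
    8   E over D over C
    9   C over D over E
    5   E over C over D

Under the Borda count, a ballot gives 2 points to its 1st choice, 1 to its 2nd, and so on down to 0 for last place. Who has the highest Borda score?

Borda scores:
  C: 11·1 + 8·0 + 9·2 + 5·1 = 34
  D: 11·2 + 8·1 + 9·1 + 5·0 = 39
  E: 11·0 + 8·2 + 9·0 + 5·2 = 26
D has the highest total.

D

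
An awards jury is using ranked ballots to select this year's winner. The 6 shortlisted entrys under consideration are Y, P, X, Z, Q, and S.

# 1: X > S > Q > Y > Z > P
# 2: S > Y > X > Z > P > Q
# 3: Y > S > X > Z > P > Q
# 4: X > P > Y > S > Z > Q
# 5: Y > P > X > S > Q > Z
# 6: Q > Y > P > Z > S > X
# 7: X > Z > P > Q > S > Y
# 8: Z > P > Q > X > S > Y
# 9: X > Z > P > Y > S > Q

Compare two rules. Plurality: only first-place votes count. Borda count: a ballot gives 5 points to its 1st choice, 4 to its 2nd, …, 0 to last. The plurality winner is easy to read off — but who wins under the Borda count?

X

Plurality first-place counts: Y 2, P 0, X 4, Z 1, Q 1, S 1 → X.
Borda totals: Y 25, P 23, X 31, Z 21, Q 14, S 21 → X.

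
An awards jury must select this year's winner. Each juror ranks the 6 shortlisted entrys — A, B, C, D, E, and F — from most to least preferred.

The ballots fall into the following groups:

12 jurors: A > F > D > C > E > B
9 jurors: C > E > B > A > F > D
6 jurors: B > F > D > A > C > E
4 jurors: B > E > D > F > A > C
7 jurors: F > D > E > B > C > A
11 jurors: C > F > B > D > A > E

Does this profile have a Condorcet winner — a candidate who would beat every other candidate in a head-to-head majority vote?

Yes

Head-to-head results (49 voters total):
A vs B: B wins 37–12.
A vs C: C wins 27–22.
A vs D: D wins 28–21.
A vs E: A wins 29–20.
A vs F: F wins 28–21.
B vs C: C wins 32–17.
B vs D: B wins 30–19.
B vs E: E wins 28–21.
B vs F: F wins 30–19.
C vs D: D wins 29–20.
C vs E: C wins 38–11.
C vs F: F wins 29–20.
D vs E: D wins 36–13.
D vs F: F wins 45–4.
E vs F: F wins 36–13.
F beats each rival — A (28–21), B (30–19), C (29–20), D (45–4), E (36–13) — so F is the Condorcet winner.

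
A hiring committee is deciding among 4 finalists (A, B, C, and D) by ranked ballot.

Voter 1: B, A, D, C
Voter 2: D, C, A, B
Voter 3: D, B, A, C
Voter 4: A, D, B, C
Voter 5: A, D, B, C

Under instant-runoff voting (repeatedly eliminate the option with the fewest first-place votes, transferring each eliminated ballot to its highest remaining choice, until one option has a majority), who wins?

A

Round 1: A 2, D 2, B 1, C 0. C has the fewest and is eliminated.
Round 2: A 2, D 2, B 1. B has the fewest and is eliminated.
Round 3: A 3, D 2. A has a majority.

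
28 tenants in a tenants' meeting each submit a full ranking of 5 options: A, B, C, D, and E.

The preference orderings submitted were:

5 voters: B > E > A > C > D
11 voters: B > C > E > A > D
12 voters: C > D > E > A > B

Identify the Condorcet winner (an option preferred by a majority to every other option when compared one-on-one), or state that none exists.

B

Head-to-head results (28 voters total):
A vs B: B wins 16–12.
A vs C: C wins 23–5.
A vs D: A wins 16–12.
A vs E: E wins 28–0.
B vs C: B wins 16–12.
B vs D: B wins 16–12.
B vs E: B wins 16–12.
C vs D: C wins 28–0.
C vs E: C wins 23–5.
D vs E: E wins 16–12.
B beats each rival — A (16–12), C (16–12), D (16–12), E (16–12) — so B is the Condorcet winner.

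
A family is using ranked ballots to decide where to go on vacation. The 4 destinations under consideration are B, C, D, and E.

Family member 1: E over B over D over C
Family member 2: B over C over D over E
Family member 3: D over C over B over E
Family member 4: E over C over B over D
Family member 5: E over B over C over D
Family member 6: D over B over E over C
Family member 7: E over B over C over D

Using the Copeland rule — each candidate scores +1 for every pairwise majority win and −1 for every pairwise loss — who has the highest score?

E

Pairwise results:
  B vs C: B wins 5–2.
  B vs D: B wins 5–2.
  B vs E: E wins 4–3.
  C vs D: C wins 4–3.
  C vs E: E wins 5–2.
  D vs E: E wins 4–3.
Copeland scores (wins − losses):
  B: 2 − 1 = 1
  C: 1 − 2 = -1
  D: 0 − 3 = -3
  E: 3 − 0 = 3
E has the best Copeland score.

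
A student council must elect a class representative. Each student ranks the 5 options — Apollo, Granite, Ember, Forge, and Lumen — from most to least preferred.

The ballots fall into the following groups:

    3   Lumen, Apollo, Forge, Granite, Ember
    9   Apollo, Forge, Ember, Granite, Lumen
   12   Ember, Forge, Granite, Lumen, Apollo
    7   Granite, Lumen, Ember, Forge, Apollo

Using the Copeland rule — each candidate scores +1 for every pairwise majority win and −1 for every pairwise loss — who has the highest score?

Ember

Pairwise results:
  Apollo vs Granite: Granite wins 19–12.
  Apollo vs Ember: Ember wins 19–12.
  Apollo vs Forge: Forge wins 19–12.
  Apollo vs Lumen: Lumen wins 22–9.
  Granite vs Ember: Ember wins 21–10.
  Granite vs Forge: Forge wins 24–7.
  Granite vs Lumen: Granite wins 28–3.
  Ember vs Forge: Ember wins 19–12.
  Ember vs Lumen: Ember wins 21–10.
  Forge vs Lumen: Forge wins 21–10.
Copeland scores (wins − losses):
  Apollo: 0 − 4 = -4
  Granite: 2 − 2 = 0
  Ember: 4 − 0 = 4
  Forge: 3 − 1 = 2
  Lumen: 1 − 3 = -2
Ember has the best Copeland score.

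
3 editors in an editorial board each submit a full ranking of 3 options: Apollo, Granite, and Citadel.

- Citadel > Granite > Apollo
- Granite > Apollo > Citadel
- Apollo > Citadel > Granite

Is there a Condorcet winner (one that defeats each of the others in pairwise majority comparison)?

Head-to-head results (3 voters total):
Apollo vs Granite: Granite wins 2–1.
Apollo vs Citadel: Apollo wins 2–1.
Granite vs Citadel: Citadel wins 2–1.
No candidate beats all others: Apollo beats Citadel beats Granite beats Apollo, a majority cycle.

No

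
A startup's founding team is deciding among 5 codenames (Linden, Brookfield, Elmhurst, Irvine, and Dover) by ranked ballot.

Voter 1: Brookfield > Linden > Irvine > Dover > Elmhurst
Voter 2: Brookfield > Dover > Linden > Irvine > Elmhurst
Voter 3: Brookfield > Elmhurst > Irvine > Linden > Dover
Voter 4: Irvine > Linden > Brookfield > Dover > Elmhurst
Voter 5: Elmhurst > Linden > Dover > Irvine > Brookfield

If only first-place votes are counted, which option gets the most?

First-place vote totals:
  Linden: 0
  Brookfield: 3
  Elmhurst: 1
  Irvine: 1
  Dover: 0
Brookfield has the most first-place votes.

Brookfield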